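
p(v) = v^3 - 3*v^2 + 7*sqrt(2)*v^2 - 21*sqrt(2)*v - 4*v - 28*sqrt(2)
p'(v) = 3*v^2 - 6*v + 14*sqrt(2)*v - 21*sqrt(2) - 4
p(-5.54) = 188.82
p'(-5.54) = -18.07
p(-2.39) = 66.70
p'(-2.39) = -49.54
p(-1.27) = 12.28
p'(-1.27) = -46.38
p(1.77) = -72.08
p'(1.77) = 0.12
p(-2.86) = 89.82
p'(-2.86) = -48.62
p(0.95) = -64.53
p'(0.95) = -17.88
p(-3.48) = 119.08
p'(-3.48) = -45.39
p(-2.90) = 91.76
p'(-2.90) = -48.49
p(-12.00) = -369.69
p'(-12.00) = 232.71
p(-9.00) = 93.55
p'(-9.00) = 85.11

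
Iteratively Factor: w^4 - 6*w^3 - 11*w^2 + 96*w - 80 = (w + 4)*(w^3 - 10*w^2 + 29*w - 20) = (w - 1)*(w + 4)*(w^2 - 9*w + 20) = (w - 5)*(w - 1)*(w + 4)*(w - 4)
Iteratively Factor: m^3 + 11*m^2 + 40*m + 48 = (m + 4)*(m^2 + 7*m + 12) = (m + 3)*(m + 4)*(m + 4)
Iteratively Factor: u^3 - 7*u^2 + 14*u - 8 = (u - 4)*(u^2 - 3*u + 2) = (u - 4)*(u - 1)*(u - 2)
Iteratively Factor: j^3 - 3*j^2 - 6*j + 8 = (j - 1)*(j^2 - 2*j - 8) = (j - 1)*(j + 2)*(j - 4)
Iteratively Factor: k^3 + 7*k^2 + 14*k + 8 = (k + 4)*(k^2 + 3*k + 2) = (k + 2)*(k + 4)*(k + 1)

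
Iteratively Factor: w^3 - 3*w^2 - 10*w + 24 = (w + 3)*(w^2 - 6*w + 8) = (w - 2)*(w + 3)*(w - 4)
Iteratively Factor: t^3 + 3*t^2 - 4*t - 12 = (t + 2)*(t^2 + t - 6) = (t + 2)*(t + 3)*(t - 2)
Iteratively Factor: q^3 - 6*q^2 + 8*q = (q)*(q^2 - 6*q + 8) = q*(q - 2)*(q - 4)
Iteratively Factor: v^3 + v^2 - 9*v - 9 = (v + 1)*(v^2 - 9) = (v - 3)*(v + 1)*(v + 3)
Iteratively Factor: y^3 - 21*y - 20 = (y + 4)*(y^2 - 4*y - 5) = (y + 1)*(y + 4)*(y - 5)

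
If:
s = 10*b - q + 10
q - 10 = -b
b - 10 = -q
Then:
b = s/11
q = 10 - s/11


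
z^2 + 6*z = z*(z + 6)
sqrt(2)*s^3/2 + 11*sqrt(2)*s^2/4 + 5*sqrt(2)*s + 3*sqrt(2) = (s + 3/2)*(s + 2)*(sqrt(2)*s/2 + sqrt(2))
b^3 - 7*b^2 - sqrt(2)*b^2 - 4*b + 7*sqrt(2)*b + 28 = (b - 7)*(b - 2*sqrt(2))*(b + sqrt(2))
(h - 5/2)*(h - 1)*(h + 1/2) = h^3 - 3*h^2 + 3*h/4 + 5/4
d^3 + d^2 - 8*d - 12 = (d - 3)*(d + 2)^2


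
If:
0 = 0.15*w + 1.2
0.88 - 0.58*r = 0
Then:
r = 1.52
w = -8.00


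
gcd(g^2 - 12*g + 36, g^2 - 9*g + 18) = g - 6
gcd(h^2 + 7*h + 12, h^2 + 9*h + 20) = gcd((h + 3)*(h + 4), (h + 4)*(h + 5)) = h + 4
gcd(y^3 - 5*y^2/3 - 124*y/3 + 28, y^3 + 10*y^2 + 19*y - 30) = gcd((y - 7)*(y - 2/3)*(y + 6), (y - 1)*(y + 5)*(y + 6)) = y + 6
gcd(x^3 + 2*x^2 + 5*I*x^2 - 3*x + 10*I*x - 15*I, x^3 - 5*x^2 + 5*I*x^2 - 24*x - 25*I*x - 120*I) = x^2 + x*(3 + 5*I) + 15*I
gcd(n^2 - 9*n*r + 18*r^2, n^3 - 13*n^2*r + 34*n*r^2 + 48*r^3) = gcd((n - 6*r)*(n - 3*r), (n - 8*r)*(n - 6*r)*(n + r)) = -n + 6*r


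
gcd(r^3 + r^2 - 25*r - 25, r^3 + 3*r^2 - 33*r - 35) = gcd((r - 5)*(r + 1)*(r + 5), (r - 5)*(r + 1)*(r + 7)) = r^2 - 4*r - 5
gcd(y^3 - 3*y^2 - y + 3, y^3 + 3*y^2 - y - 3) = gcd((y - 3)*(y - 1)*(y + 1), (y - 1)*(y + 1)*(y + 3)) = y^2 - 1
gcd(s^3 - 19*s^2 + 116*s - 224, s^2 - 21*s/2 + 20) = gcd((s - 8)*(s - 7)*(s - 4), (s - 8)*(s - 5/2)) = s - 8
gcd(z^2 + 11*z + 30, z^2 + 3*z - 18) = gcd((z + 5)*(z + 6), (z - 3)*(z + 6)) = z + 6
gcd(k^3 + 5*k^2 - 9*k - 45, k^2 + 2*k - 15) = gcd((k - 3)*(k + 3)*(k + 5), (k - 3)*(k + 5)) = k^2 + 2*k - 15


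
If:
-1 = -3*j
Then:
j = 1/3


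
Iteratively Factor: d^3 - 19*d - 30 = (d + 2)*(d^2 - 2*d - 15) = (d - 5)*(d + 2)*(d + 3)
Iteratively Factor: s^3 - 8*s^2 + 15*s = (s - 3)*(s^2 - 5*s) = s*(s - 3)*(s - 5)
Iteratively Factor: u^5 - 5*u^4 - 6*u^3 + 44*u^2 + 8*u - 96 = (u - 2)*(u^4 - 3*u^3 - 12*u^2 + 20*u + 48) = (u - 2)*(u + 2)*(u^3 - 5*u^2 - 2*u + 24) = (u - 4)*(u - 2)*(u + 2)*(u^2 - u - 6) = (u - 4)*(u - 3)*(u - 2)*(u + 2)*(u + 2)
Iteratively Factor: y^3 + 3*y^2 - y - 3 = (y + 3)*(y^2 - 1) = (y + 1)*(y + 3)*(y - 1)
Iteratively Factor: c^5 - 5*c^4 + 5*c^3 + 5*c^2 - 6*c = (c - 3)*(c^4 - 2*c^3 - c^2 + 2*c) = c*(c - 3)*(c^3 - 2*c^2 - c + 2) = c*(c - 3)*(c - 2)*(c^2 - 1) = c*(c - 3)*(c - 2)*(c + 1)*(c - 1)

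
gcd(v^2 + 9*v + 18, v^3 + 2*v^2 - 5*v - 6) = v + 3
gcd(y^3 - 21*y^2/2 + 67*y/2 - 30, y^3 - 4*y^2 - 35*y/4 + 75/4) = y^2 - 13*y/2 + 15/2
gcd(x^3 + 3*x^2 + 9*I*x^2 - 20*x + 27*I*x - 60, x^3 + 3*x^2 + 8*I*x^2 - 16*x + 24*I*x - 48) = x^2 + x*(3 + 4*I) + 12*I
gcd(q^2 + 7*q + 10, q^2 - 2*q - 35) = q + 5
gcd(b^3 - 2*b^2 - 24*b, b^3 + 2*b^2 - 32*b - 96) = b^2 - 2*b - 24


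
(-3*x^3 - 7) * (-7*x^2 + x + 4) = 21*x^5 - 3*x^4 - 12*x^3 + 49*x^2 - 7*x - 28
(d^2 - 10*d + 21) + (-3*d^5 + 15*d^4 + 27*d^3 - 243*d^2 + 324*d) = -3*d^5 + 15*d^4 + 27*d^3 - 242*d^2 + 314*d + 21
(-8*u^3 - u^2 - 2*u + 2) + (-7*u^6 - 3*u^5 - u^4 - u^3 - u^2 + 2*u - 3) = -7*u^6 - 3*u^5 - u^4 - 9*u^3 - 2*u^2 - 1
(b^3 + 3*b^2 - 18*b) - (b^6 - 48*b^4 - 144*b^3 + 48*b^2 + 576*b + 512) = -b^6 + 48*b^4 + 145*b^3 - 45*b^2 - 594*b - 512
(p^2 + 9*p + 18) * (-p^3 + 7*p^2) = -p^5 - 2*p^4 + 45*p^3 + 126*p^2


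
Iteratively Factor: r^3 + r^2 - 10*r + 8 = (r - 1)*(r^2 + 2*r - 8) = (r - 1)*(r + 4)*(r - 2)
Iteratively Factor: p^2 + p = (p)*(p + 1)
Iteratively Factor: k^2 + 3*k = (k)*(k + 3)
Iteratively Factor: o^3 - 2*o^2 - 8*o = (o + 2)*(o^2 - 4*o) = o*(o + 2)*(o - 4)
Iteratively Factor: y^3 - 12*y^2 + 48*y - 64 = (y - 4)*(y^2 - 8*y + 16) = (y - 4)^2*(y - 4)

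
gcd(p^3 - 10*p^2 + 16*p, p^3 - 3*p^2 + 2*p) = p^2 - 2*p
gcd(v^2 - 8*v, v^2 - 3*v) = v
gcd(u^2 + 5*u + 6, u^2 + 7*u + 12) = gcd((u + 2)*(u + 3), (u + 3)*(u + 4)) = u + 3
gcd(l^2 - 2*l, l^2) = l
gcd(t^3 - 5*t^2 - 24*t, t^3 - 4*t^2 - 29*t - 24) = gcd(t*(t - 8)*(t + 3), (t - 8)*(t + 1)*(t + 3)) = t^2 - 5*t - 24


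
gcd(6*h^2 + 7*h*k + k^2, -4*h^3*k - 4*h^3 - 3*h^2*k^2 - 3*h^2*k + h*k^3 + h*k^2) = h + k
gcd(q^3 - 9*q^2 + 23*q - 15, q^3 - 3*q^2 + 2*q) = q - 1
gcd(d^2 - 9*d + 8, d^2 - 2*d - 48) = d - 8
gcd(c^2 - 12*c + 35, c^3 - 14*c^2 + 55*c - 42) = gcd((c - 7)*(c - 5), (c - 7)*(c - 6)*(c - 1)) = c - 7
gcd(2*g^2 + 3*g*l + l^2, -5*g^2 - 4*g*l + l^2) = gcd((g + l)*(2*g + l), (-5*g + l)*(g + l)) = g + l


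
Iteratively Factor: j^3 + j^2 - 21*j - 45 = (j + 3)*(j^2 - 2*j - 15) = (j - 5)*(j + 3)*(j + 3)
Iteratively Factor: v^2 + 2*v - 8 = (v + 4)*(v - 2)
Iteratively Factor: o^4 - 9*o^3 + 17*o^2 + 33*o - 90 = (o - 5)*(o^3 - 4*o^2 - 3*o + 18) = (o - 5)*(o + 2)*(o^2 - 6*o + 9) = (o - 5)*(o - 3)*(o + 2)*(o - 3)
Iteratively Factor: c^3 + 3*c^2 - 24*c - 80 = (c + 4)*(c^2 - c - 20) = (c - 5)*(c + 4)*(c + 4)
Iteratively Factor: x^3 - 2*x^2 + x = (x)*(x^2 - 2*x + 1) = x*(x - 1)*(x - 1)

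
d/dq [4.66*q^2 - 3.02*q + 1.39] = 9.32*q - 3.02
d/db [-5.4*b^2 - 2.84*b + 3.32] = -10.8*b - 2.84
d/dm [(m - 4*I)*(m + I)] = 2*m - 3*I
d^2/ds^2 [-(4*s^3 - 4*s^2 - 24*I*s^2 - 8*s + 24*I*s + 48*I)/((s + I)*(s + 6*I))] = (s^3*(696 - 104*I) + s^2*(144 + 1584*I) + s*(1440 - 864*I) + 2304 + 6528*I)/(s^6 + 21*I*s^5 - 165*s^4 - 595*I*s^3 + 990*s^2 + 756*I*s - 216)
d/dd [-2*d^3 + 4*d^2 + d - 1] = -6*d^2 + 8*d + 1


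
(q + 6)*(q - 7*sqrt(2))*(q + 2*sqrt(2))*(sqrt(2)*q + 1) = sqrt(2)*q^4 - 9*q^3 + 6*sqrt(2)*q^3 - 54*q^2 - 33*sqrt(2)*q^2 - 198*sqrt(2)*q - 28*q - 168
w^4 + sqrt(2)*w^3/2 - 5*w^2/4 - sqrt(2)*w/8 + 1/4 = (w - 1/2)*(w + 1/2)*(w - sqrt(2)/2)*(w + sqrt(2))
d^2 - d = d*(d - 1)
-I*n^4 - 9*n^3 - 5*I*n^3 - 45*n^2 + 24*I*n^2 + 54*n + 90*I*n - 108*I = (n + 6)*(n - 6*I)*(n - 3*I)*(-I*n + I)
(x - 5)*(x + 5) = x^2 - 25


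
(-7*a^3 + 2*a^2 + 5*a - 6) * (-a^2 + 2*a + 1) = 7*a^5 - 16*a^4 - 8*a^3 + 18*a^2 - 7*a - 6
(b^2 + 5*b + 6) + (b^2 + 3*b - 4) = 2*b^2 + 8*b + 2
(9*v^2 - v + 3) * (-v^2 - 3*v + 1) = -9*v^4 - 26*v^3 + 9*v^2 - 10*v + 3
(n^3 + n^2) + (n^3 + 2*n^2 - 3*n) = 2*n^3 + 3*n^2 - 3*n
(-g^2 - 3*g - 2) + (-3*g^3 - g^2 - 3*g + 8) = -3*g^3 - 2*g^2 - 6*g + 6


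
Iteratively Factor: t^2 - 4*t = (t)*(t - 4)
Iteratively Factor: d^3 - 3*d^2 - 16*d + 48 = (d + 4)*(d^2 - 7*d + 12) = (d - 4)*(d + 4)*(d - 3)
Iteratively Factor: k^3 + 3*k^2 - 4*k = (k)*(k^2 + 3*k - 4) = k*(k - 1)*(k + 4)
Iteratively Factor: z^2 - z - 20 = (z - 5)*(z + 4)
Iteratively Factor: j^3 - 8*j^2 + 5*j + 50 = (j - 5)*(j^2 - 3*j - 10) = (j - 5)*(j + 2)*(j - 5)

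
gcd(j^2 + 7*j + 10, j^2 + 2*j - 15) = j + 5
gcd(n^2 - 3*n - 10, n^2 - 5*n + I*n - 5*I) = n - 5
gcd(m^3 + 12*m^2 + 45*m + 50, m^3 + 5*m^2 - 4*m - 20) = m^2 + 7*m + 10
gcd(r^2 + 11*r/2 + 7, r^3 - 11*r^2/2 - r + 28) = r + 2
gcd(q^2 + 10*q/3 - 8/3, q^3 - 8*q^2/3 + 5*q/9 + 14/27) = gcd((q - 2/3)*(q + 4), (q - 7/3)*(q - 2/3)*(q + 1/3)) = q - 2/3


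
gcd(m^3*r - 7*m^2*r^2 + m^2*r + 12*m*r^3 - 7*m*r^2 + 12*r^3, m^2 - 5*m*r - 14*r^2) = 1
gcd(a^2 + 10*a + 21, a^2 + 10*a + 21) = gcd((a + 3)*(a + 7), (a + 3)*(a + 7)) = a^2 + 10*a + 21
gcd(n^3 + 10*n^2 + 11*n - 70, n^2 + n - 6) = n - 2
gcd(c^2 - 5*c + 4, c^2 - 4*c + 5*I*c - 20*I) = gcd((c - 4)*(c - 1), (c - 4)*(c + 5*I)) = c - 4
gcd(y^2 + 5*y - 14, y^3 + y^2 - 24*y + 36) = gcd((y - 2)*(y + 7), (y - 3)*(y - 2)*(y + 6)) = y - 2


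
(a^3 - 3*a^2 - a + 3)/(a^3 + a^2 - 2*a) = (a^2 - 2*a - 3)/(a*(a + 2))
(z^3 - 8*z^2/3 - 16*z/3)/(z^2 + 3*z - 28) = z*(3*z + 4)/(3*(z + 7))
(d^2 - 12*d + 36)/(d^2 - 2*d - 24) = (d - 6)/(d + 4)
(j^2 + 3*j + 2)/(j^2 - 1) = (j + 2)/(j - 1)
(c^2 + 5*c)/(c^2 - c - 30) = c/(c - 6)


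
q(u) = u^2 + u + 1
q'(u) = 2*u + 1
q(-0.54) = 0.75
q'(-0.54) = -0.08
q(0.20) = 1.24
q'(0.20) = 1.40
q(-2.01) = 3.03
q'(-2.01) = -3.02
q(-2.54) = 4.91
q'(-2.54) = -4.08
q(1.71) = 5.63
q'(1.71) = 4.42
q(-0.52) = 0.75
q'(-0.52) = -0.04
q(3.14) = 14.00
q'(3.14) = 7.28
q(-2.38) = 4.28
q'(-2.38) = -3.76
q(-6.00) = 31.00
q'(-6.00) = -11.00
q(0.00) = 1.00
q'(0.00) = 1.00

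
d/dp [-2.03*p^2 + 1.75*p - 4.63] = 1.75 - 4.06*p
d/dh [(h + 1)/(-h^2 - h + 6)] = (-h^2 - h + (h + 1)*(2*h + 1) + 6)/(h^2 + h - 6)^2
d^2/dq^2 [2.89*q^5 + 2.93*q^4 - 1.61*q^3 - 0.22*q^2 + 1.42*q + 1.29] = 57.8*q^3 + 35.16*q^2 - 9.66*q - 0.44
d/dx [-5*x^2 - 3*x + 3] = -10*x - 3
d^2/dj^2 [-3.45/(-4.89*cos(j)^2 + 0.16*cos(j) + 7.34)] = (329.98698*(1 - cos(j)^2)^2 - 8.09784*cos(j)^3 + 660.39969*cos(j)^2 + 12.144*cos(j) - 577.82256)/(-4.89*cos(j)^2 + 0.16*cos(j) + 7.34)^3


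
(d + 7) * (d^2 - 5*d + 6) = d^3 + 2*d^2 - 29*d + 42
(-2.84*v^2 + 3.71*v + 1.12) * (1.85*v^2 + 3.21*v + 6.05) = -5.254*v^4 - 2.2529*v^3 - 3.2009*v^2 + 26.0407*v + 6.776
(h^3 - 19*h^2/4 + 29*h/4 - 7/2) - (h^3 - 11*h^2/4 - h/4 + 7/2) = -2*h^2 + 15*h/2 - 7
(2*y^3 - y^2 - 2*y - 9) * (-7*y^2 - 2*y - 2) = -14*y^5 + 3*y^4 + 12*y^3 + 69*y^2 + 22*y + 18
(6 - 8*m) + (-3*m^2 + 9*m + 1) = -3*m^2 + m + 7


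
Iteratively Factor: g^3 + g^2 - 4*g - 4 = (g - 2)*(g^2 + 3*g + 2) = (g - 2)*(g + 2)*(g + 1)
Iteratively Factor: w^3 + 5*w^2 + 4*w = (w)*(w^2 + 5*w + 4) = w*(w + 1)*(w + 4)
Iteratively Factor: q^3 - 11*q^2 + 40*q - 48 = (q - 4)*(q^2 - 7*q + 12) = (q - 4)*(q - 3)*(q - 4)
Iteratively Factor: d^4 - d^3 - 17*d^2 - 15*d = (d + 3)*(d^3 - 4*d^2 - 5*d) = (d + 1)*(d + 3)*(d^2 - 5*d) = d*(d + 1)*(d + 3)*(d - 5)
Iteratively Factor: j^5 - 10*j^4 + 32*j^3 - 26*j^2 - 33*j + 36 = (j - 3)*(j^4 - 7*j^3 + 11*j^2 + 7*j - 12) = (j - 3)*(j - 1)*(j^3 - 6*j^2 + 5*j + 12) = (j - 3)^2*(j - 1)*(j^2 - 3*j - 4) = (j - 4)*(j - 3)^2*(j - 1)*(j + 1)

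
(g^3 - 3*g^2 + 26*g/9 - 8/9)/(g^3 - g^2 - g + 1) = (g^2 - 2*g + 8/9)/(g^2 - 1)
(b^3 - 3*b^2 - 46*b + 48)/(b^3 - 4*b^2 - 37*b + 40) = (b + 6)/(b + 5)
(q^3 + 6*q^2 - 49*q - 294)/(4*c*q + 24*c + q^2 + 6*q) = (q^2 - 49)/(4*c + q)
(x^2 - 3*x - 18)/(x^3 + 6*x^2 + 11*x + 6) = (x - 6)/(x^2 + 3*x + 2)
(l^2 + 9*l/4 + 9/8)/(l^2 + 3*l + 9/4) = (4*l + 3)/(2*(2*l + 3))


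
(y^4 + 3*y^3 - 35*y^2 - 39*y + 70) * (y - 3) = y^5 - 44*y^3 + 66*y^2 + 187*y - 210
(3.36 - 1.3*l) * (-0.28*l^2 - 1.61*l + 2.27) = 0.364*l^3 + 1.1522*l^2 - 8.3606*l + 7.6272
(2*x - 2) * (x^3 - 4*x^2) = 2*x^4 - 10*x^3 + 8*x^2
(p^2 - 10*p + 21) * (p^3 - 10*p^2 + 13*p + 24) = p^5 - 20*p^4 + 134*p^3 - 316*p^2 + 33*p + 504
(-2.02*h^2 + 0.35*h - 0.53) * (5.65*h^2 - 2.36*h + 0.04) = -11.413*h^4 + 6.7447*h^3 - 3.9013*h^2 + 1.2648*h - 0.0212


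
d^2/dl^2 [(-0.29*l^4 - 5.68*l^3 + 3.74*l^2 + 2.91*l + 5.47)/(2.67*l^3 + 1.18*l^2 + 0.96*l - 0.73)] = (1.13686837721616e-13*l^7 + 89.794052*l^6 + 206.461944*l^5 + 332.47686*l^4 + 345.50482*l^3 + 239.243952*l^2 + 98.02677*l + 27.570768)/(19.034163*l^9 + 25.236306*l^8 + 31.684356*l^7 + 4.178197*l^6 - 2.4075*l^5 - 11.013708*l^4 + 0.191601*l^3 - 0.131838*l^2 + 1.534752*l - 0.389017)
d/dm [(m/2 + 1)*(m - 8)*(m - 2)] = 3*m^2/2 - 8*m - 2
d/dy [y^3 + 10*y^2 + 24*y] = 3*y^2 + 20*y + 24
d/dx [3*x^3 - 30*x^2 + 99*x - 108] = 9*x^2 - 60*x + 99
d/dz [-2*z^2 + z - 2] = 1 - 4*z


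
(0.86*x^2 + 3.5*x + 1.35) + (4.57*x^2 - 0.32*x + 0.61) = 5.43*x^2 + 3.18*x + 1.96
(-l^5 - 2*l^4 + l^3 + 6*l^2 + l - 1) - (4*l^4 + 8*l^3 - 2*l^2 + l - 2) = -l^5 - 6*l^4 - 7*l^3 + 8*l^2 + 1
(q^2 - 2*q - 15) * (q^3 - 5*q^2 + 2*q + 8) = q^5 - 7*q^4 - 3*q^3 + 79*q^2 - 46*q - 120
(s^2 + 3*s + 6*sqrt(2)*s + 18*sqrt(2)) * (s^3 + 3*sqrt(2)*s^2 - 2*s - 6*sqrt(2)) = s^5 + 3*s^4 + 9*sqrt(2)*s^4 + 34*s^3 + 27*sqrt(2)*s^3 - 18*sqrt(2)*s^2 + 102*s^2 - 54*sqrt(2)*s - 72*s - 216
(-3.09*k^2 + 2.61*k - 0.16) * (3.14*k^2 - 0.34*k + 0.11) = -9.7026*k^4 + 9.246*k^3 - 1.7297*k^2 + 0.3415*k - 0.0176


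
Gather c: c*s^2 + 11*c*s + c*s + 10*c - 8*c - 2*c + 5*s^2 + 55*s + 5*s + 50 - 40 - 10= c*(s^2 + 12*s) + 5*s^2 + 60*s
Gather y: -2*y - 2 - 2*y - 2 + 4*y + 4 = 0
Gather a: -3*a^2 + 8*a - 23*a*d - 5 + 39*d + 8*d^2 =-3*a^2 + a*(8 - 23*d) + 8*d^2 + 39*d - 5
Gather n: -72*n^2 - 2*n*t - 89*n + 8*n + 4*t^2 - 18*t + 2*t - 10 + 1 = -72*n^2 + n*(-2*t - 81) + 4*t^2 - 16*t - 9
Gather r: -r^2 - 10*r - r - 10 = -r^2 - 11*r - 10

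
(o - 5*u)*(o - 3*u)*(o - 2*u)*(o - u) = o^4 - 11*o^3*u + 41*o^2*u^2 - 61*o*u^3 + 30*u^4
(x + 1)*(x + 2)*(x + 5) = x^3 + 8*x^2 + 17*x + 10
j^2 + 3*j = j*(j + 3)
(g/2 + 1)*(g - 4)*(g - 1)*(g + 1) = g^4/2 - g^3 - 9*g^2/2 + g + 4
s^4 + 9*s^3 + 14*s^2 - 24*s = s*(s - 1)*(s + 4)*(s + 6)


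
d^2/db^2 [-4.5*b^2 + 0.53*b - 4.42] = -9.00000000000000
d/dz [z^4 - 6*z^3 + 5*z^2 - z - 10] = 4*z^3 - 18*z^2 + 10*z - 1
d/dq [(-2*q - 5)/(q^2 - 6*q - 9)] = 2*(q^2 + 5*q - 6)/(q^4 - 12*q^3 + 18*q^2 + 108*q + 81)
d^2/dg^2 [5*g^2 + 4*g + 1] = 10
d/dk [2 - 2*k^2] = -4*k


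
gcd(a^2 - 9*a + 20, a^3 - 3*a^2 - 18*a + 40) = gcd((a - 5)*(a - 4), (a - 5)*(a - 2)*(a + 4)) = a - 5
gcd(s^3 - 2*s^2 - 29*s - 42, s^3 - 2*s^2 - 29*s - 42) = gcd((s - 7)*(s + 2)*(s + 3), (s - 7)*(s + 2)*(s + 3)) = s^3 - 2*s^2 - 29*s - 42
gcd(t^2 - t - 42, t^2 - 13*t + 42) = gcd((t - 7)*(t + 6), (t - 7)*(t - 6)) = t - 7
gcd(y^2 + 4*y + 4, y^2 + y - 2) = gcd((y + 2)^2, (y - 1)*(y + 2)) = y + 2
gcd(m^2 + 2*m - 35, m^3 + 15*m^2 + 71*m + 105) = m + 7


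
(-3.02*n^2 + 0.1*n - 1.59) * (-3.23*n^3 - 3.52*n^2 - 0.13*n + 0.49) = 9.7546*n^5 + 10.3074*n^4 + 5.1763*n^3 + 4.104*n^2 + 0.2557*n - 0.7791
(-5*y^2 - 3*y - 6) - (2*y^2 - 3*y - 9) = 3 - 7*y^2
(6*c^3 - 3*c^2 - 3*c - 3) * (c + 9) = 6*c^4 + 51*c^3 - 30*c^2 - 30*c - 27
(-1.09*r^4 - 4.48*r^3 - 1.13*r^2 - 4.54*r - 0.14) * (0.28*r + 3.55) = -0.3052*r^5 - 5.1239*r^4 - 16.2204*r^3 - 5.2827*r^2 - 16.1562*r - 0.497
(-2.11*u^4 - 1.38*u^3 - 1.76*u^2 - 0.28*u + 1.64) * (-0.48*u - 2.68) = 1.0128*u^5 + 6.3172*u^4 + 4.5432*u^3 + 4.8512*u^2 - 0.0367999999999998*u - 4.3952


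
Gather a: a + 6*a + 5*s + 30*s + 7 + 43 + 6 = 7*a + 35*s + 56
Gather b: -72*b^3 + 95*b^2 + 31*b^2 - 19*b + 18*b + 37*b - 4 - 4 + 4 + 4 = -72*b^3 + 126*b^2 + 36*b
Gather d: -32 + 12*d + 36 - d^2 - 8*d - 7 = -d^2 + 4*d - 3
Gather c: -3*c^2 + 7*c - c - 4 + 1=-3*c^2 + 6*c - 3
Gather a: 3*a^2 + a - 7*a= 3*a^2 - 6*a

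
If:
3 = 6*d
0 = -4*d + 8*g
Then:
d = 1/2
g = 1/4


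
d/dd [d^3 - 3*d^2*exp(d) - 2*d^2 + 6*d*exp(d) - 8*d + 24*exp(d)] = -3*d^2*exp(d) + 3*d^2 - 4*d + 30*exp(d) - 8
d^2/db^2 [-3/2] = 0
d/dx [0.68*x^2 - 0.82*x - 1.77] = 1.36*x - 0.82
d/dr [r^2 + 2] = 2*r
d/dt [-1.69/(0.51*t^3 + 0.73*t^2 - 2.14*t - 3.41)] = (2.5857*t^2 + 2.4674*t - 3.6166)/(0.51*t^3 + 0.73*t^2 - 2.14*t - 3.41)^2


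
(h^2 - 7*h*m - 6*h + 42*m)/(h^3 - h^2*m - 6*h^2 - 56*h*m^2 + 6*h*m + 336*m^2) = (h - 7*m)/(h^2 - h*m - 56*m^2)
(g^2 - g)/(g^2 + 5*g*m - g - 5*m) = g/(g + 5*m)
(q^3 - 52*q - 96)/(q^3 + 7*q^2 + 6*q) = (q^2 - 6*q - 16)/(q*(q + 1))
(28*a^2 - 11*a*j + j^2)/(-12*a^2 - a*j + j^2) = (-7*a + j)/(3*a + j)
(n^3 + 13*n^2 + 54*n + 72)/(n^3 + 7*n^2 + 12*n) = (n + 6)/n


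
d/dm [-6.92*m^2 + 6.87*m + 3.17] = 6.87 - 13.84*m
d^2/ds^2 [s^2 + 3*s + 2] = 2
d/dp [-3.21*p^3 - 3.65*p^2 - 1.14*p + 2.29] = -9.63*p^2 - 7.3*p - 1.14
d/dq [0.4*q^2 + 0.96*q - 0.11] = 0.8*q + 0.96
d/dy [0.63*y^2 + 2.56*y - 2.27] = 1.26*y + 2.56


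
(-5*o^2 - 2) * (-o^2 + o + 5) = 5*o^4 - 5*o^3 - 23*o^2 - 2*o - 10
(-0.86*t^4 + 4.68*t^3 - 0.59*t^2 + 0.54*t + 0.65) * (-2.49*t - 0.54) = 2.1414*t^5 - 11.1888*t^4 - 1.0581*t^3 - 1.026*t^2 - 1.9101*t - 0.351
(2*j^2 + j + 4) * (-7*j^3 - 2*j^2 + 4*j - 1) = -14*j^5 - 11*j^4 - 22*j^3 - 6*j^2 + 15*j - 4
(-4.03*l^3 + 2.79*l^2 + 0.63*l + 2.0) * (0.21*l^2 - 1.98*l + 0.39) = -0.8463*l^5 + 8.5653*l^4 - 6.9636*l^3 + 0.2607*l^2 - 3.7143*l + 0.78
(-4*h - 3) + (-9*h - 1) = -13*h - 4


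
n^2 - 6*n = n*(n - 6)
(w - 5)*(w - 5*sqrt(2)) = w^2 - 5*sqrt(2)*w - 5*w + 25*sqrt(2)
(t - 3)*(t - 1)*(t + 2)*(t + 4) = t^4 + 2*t^3 - 13*t^2 - 14*t + 24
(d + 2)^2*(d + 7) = d^3 + 11*d^2 + 32*d + 28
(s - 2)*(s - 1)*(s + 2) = s^3 - s^2 - 4*s + 4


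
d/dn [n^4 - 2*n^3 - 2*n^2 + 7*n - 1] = 4*n^3 - 6*n^2 - 4*n + 7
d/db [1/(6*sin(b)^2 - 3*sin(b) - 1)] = 3*(1 - 4*sin(b))*cos(b)/(-6*sin(b)^2 + 3*sin(b) + 1)^2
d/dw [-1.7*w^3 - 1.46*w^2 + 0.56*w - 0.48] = -5.1*w^2 - 2.92*w + 0.56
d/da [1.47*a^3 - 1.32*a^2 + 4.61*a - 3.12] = 4.41*a^2 - 2.64*a + 4.61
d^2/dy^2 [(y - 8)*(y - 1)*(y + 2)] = 6*y - 14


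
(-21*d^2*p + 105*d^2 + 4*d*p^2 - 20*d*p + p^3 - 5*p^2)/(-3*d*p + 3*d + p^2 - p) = (7*d*p - 35*d + p^2 - 5*p)/(p - 1)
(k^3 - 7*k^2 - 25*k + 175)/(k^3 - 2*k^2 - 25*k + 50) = (k - 7)/(k - 2)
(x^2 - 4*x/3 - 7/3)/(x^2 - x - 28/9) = 3*(x + 1)/(3*x + 4)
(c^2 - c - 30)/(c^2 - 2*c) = (c^2 - c - 30)/(c*(c - 2))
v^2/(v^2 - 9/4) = 4*v^2/(4*v^2 - 9)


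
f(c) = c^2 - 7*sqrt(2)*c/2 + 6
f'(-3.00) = -10.95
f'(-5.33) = -15.61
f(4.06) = 2.39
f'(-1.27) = -7.49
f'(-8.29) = -21.53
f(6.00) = 12.30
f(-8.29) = 115.76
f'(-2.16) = -9.27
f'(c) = 2*c - 7*sqrt(2)/2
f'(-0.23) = -5.41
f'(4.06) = 3.17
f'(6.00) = 7.05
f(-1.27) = 13.90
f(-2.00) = 19.90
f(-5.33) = 60.79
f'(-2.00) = -8.95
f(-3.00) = 29.85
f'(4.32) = 3.69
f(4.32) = 3.28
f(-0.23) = 7.19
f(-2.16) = 21.36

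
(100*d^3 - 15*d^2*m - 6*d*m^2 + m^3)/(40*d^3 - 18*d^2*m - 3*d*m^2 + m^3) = (5*d - m)/(2*d - m)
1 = 1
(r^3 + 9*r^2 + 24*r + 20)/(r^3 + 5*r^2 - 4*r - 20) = (r + 2)/(r - 2)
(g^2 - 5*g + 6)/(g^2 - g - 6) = (g - 2)/(g + 2)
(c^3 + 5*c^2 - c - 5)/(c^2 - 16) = (c^3 + 5*c^2 - c - 5)/(c^2 - 16)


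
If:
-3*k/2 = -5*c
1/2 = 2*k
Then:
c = 3/40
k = 1/4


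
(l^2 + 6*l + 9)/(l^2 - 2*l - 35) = (l^2 + 6*l + 9)/(l^2 - 2*l - 35)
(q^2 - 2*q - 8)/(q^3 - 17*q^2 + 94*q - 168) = (q + 2)/(q^2 - 13*q + 42)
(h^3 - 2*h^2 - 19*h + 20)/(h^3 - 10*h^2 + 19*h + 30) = (h^2 + 3*h - 4)/(h^2 - 5*h - 6)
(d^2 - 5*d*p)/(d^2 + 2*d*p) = (d - 5*p)/(d + 2*p)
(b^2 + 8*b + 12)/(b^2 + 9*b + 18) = (b + 2)/(b + 3)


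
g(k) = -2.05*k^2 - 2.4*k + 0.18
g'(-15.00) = 59.10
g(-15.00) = -425.07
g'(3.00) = -14.70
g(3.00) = -25.47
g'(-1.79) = 4.94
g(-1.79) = -2.09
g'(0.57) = -4.74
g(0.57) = -1.85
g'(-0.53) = -0.23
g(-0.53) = 0.88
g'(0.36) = -3.88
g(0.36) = -0.95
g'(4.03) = -18.92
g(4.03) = -42.79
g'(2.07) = -10.89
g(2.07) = -13.57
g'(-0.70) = 0.47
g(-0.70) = 0.86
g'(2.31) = -11.87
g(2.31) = -16.30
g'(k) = -4.1*k - 2.4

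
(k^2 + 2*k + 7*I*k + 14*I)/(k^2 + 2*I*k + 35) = (k + 2)/(k - 5*I)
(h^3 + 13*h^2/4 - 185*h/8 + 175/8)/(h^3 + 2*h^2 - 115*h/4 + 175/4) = (4*h - 5)/(2*(2*h - 5))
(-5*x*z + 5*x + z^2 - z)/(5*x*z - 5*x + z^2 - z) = (-5*x + z)/(5*x + z)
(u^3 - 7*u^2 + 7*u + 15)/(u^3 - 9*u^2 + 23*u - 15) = (u + 1)/(u - 1)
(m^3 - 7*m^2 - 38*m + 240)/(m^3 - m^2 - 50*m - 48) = (m - 5)/(m + 1)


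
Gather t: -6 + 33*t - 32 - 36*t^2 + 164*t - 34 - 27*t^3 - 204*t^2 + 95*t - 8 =-27*t^3 - 240*t^2 + 292*t - 80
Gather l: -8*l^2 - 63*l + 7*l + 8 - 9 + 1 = -8*l^2 - 56*l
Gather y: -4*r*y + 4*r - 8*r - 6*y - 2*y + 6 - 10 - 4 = -4*r + y*(-4*r - 8) - 8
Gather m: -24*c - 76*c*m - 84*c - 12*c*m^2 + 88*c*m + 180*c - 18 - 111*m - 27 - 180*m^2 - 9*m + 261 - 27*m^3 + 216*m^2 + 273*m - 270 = 72*c - 27*m^3 + m^2*(36 - 12*c) + m*(12*c + 153) - 54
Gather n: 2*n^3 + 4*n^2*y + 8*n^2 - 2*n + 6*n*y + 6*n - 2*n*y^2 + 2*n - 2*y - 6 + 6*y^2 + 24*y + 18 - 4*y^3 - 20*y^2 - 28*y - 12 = 2*n^3 + n^2*(4*y + 8) + n*(-2*y^2 + 6*y + 6) - 4*y^3 - 14*y^2 - 6*y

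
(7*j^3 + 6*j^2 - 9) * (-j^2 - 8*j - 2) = -7*j^5 - 62*j^4 - 62*j^3 - 3*j^2 + 72*j + 18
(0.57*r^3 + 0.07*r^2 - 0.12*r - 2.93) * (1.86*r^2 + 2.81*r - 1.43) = 1.0602*r^5 + 1.7319*r^4 - 0.8416*r^3 - 5.8871*r^2 - 8.0617*r + 4.1899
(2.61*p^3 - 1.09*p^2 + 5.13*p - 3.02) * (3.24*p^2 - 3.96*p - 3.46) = 8.4564*p^5 - 13.8672*p^4 + 11.907*p^3 - 26.3282*p^2 - 5.7906*p + 10.4492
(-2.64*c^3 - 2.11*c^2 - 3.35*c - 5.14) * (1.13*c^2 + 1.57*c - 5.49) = -2.9832*c^5 - 6.5291*c^4 + 7.3954*c^3 + 0.5162*c^2 + 10.3217*c + 28.2186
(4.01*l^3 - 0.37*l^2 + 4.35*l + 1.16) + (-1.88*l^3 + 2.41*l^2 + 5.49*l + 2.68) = 2.13*l^3 + 2.04*l^2 + 9.84*l + 3.84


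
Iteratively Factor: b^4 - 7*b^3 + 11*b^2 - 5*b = (b)*(b^3 - 7*b^2 + 11*b - 5) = b*(b - 5)*(b^2 - 2*b + 1) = b*(b - 5)*(b - 1)*(b - 1)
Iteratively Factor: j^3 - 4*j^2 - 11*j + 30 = (j - 2)*(j^2 - 2*j - 15) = (j - 2)*(j + 3)*(j - 5)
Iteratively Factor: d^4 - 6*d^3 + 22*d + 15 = (d + 1)*(d^3 - 7*d^2 + 7*d + 15) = (d + 1)^2*(d^2 - 8*d + 15) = (d - 3)*(d + 1)^2*(d - 5)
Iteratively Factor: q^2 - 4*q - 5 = (q + 1)*(q - 5)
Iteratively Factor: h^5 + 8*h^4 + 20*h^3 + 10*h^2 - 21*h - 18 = (h + 2)*(h^4 + 6*h^3 + 8*h^2 - 6*h - 9) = (h + 2)*(h + 3)*(h^3 + 3*h^2 - h - 3) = (h - 1)*(h + 2)*(h + 3)*(h^2 + 4*h + 3) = (h - 1)*(h + 1)*(h + 2)*(h + 3)*(h + 3)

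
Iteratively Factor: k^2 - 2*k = (k)*(k - 2)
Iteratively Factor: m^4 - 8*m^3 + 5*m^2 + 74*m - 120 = (m - 2)*(m^3 - 6*m^2 - 7*m + 60) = (m - 4)*(m - 2)*(m^2 - 2*m - 15) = (m - 4)*(m - 2)*(m + 3)*(m - 5)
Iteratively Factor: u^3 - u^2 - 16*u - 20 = (u - 5)*(u^2 + 4*u + 4) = (u - 5)*(u + 2)*(u + 2)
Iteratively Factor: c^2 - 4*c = (c - 4)*(c)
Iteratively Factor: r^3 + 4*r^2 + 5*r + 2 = (r + 2)*(r^2 + 2*r + 1) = (r + 1)*(r + 2)*(r + 1)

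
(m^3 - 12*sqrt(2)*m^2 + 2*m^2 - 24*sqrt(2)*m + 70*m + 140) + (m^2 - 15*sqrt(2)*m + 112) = m^3 - 12*sqrt(2)*m^2 + 3*m^2 - 39*sqrt(2)*m + 70*m + 252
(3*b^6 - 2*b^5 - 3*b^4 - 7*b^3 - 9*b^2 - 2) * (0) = 0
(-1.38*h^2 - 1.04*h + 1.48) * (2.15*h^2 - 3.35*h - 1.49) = -2.967*h^4 + 2.387*h^3 + 8.7222*h^2 - 3.4084*h - 2.2052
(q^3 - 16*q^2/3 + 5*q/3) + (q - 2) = q^3 - 16*q^2/3 + 8*q/3 - 2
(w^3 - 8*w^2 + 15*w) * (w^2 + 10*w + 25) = w^5 + 2*w^4 - 40*w^3 - 50*w^2 + 375*w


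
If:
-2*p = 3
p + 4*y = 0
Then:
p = -3/2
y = 3/8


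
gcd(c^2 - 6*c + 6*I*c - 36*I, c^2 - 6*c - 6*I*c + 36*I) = c - 6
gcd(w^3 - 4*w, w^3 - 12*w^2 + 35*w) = w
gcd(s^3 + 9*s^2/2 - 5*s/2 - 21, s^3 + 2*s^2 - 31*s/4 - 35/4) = s + 7/2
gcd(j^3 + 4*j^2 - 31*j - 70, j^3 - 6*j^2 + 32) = j + 2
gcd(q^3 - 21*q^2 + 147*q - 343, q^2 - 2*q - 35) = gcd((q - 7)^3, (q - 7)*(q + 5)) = q - 7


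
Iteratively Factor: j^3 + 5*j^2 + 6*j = (j + 3)*(j^2 + 2*j) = j*(j + 3)*(j + 2)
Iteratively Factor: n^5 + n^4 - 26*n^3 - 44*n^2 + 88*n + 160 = (n + 4)*(n^4 - 3*n^3 - 14*n^2 + 12*n + 40) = (n - 5)*(n + 4)*(n^3 + 2*n^2 - 4*n - 8) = (n - 5)*(n - 2)*(n + 4)*(n^2 + 4*n + 4) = (n - 5)*(n - 2)*(n + 2)*(n + 4)*(n + 2)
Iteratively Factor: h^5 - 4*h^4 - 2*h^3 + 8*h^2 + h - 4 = (h - 4)*(h^4 - 2*h^2 + 1) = (h - 4)*(h - 1)*(h^3 + h^2 - h - 1) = (h - 4)*(h - 1)*(h + 1)*(h^2 - 1) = (h - 4)*(h - 1)*(h + 1)^2*(h - 1)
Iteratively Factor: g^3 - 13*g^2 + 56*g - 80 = (g - 4)*(g^2 - 9*g + 20) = (g - 4)^2*(g - 5)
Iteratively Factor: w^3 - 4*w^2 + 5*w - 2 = (w - 2)*(w^2 - 2*w + 1) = (w - 2)*(w - 1)*(w - 1)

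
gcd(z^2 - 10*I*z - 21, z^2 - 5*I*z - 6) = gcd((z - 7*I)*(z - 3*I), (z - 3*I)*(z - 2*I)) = z - 3*I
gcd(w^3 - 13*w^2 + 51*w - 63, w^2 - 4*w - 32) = 1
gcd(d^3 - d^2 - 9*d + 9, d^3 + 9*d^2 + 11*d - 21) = d^2 + 2*d - 3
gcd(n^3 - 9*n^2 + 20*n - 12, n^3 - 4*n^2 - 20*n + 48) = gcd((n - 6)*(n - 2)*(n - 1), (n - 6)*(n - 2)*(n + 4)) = n^2 - 8*n + 12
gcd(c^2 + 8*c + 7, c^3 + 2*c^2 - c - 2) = c + 1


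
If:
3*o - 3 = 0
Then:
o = 1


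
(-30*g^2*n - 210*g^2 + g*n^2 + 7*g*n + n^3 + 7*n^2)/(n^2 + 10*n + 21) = (-30*g^2 + g*n + n^2)/(n + 3)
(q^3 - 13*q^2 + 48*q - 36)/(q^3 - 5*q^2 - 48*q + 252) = (q - 1)/(q + 7)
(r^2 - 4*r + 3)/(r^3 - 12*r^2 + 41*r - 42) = (r - 1)/(r^2 - 9*r + 14)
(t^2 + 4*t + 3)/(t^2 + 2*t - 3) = (t + 1)/(t - 1)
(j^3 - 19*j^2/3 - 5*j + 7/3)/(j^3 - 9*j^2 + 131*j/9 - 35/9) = 3*(j + 1)/(3*j - 5)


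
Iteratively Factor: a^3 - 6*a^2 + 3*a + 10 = (a + 1)*(a^2 - 7*a + 10) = (a - 5)*(a + 1)*(a - 2)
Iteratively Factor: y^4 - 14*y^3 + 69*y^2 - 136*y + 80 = (y - 1)*(y^3 - 13*y^2 + 56*y - 80) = (y - 4)*(y - 1)*(y^2 - 9*y + 20) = (y - 5)*(y - 4)*(y - 1)*(y - 4)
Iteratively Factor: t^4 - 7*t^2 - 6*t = (t)*(t^3 - 7*t - 6) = t*(t - 3)*(t^2 + 3*t + 2) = t*(t - 3)*(t + 2)*(t + 1)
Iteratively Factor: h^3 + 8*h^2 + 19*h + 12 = (h + 3)*(h^2 + 5*h + 4) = (h + 1)*(h + 3)*(h + 4)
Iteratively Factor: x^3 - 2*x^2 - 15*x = (x)*(x^2 - 2*x - 15) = x*(x + 3)*(x - 5)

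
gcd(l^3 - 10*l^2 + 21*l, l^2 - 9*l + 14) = l - 7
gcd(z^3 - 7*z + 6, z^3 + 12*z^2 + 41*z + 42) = z + 3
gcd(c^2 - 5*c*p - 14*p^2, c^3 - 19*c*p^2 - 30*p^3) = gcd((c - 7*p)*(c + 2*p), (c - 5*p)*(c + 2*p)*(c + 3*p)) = c + 2*p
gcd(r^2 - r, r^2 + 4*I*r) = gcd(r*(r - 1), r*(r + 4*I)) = r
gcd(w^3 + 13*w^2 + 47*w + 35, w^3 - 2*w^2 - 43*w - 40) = w^2 + 6*w + 5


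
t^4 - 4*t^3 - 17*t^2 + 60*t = t*(t - 5)*(t - 3)*(t + 4)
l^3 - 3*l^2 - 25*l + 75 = (l - 5)*(l - 3)*(l + 5)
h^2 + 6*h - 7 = (h - 1)*(h + 7)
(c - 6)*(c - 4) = c^2 - 10*c + 24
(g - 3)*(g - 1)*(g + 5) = g^3 + g^2 - 17*g + 15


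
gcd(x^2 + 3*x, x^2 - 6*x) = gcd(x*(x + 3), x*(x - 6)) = x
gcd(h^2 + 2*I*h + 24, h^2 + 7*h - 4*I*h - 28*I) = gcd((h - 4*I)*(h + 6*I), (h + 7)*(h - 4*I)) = h - 4*I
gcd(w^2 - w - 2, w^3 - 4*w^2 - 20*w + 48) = w - 2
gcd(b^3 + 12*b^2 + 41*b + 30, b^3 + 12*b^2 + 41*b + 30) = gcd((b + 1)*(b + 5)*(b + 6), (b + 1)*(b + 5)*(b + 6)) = b^3 + 12*b^2 + 41*b + 30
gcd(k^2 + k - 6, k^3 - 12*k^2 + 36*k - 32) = k - 2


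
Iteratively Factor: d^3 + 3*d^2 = (d)*(d^2 + 3*d) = d^2*(d + 3)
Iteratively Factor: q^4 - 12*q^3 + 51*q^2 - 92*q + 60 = (q - 2)*(q^3 - 10*q^2 + 31*q - 30) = (q - 5)*(q - 2)*(q^2 - 5*q + 6) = (q - 5)*(q - 2)^2*(q - 3)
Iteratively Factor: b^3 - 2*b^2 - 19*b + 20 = (b - 1)*(b^2 - b - 20) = (b - 5)*(b - 1)*(b + 4)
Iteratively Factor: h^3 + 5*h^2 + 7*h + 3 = (h + 1)*(h^2 + 4*h + 3) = (h + 1)^2*(h + 3)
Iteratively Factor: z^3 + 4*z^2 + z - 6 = (z + 2)*(z^2 + 2*z - 3) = (z + 2)*(z + 3)*(z - 1)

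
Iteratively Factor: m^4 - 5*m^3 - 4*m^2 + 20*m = (m - 2)*(m^3 - 3*m^2 - 10*m) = (m - 2)*(m + 2)*(m^2 - 5*m) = (m - 5)*(m - 2)*(m + 2)*(m)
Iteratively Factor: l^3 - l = (l + 1)*(l^2 - l) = (l - 1)*(l + 1)*(l)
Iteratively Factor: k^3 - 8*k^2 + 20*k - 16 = (k - 2)*(k^2 - 6*k + 8) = (k - 4)*(k - 2)*(k - 2)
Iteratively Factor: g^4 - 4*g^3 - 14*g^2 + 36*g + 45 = (g + 3)*(g^3 - 7*g^2 + 7*g + 15) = (g + 1)*(g + 3)*(g^2 - 8*g + 15) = (g - 5)*(g + 1)*(g + 3)*(g - 3)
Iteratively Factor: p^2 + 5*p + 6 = (p + 3)*(p + 2)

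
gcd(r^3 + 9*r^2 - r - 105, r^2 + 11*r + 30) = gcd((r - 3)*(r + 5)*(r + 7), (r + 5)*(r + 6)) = r + 5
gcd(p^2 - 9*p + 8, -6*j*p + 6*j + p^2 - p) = p - 1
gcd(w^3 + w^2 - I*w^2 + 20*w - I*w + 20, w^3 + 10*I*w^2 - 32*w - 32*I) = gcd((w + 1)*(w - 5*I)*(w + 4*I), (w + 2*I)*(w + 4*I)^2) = w + 4*I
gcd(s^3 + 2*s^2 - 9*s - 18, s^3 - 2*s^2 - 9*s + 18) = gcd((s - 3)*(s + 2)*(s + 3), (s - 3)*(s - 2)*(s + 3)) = s^2 - 9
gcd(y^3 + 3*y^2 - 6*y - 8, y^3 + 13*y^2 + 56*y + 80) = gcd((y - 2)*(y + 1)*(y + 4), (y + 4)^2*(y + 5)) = y + 4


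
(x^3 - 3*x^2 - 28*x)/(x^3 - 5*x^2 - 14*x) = (x + 4)/(x + 2)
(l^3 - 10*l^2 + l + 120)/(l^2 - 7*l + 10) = (l^2 - 5*l - 24)/(l - 2)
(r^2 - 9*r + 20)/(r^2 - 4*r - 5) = (r - 4)/(r + 1)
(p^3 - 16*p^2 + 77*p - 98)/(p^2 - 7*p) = p - 9 + 14/p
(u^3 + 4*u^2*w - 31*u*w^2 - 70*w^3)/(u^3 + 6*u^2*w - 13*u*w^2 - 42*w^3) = (u - 5*w)/(u - 3*w)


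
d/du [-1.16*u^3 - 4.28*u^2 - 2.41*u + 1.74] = -3.48*u^2 - 8.56*u - 2.41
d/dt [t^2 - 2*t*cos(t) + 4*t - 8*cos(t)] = 2*t*sin(t) + 2*t + 8*sin(t) - 2*cos(t) + 4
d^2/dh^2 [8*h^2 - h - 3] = 16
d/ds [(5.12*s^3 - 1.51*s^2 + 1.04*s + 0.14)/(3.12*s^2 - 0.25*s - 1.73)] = (15.9744*s^4 - 2.56*s^3 - 29.4401*s^2 + 4.351*s - 1.7642)/(9.7344*s^4 - 1.56*s^3 - 10.7327*s^2 + 0.865*s + 2.9929)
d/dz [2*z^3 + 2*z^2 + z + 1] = 6*z^2 + 4*z + 1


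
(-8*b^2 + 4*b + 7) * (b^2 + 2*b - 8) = -8*b^4 - 12*b^3 + 79*b^2 - 18*b - 56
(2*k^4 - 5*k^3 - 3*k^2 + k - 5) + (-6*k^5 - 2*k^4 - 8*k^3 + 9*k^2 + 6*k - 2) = -6*k^5 - 13*k^3 + 6*k^2 + 7*k - 7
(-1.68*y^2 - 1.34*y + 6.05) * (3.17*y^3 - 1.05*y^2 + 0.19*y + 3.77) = -5.3256*y^5 - 2.4838*y^4 + 20.2663*y^3 - 12.9407*y^2 - 3.9023*y + 22.8085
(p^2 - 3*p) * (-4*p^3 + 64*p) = -4*p^5 + 12*p^4 + 64*p^3 - 192*p^2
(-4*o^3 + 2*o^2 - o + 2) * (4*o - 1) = -16*o^4 + 12*o^3 - 6*o^2 + 9*o - 2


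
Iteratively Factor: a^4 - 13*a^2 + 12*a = (a)*(a^3 - 13*a + 12) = a*(a - 1)*(a^2 + a - 12) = a*(a - 3)*(a - 1)*(a + 4)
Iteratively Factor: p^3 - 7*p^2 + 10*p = (p - 5)*(p^2 - 2*p) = (p - 5)*(p - 2)*(p)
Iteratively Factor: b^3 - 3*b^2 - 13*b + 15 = (b + 3)*(b^2 - 6*b + 5) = (b - 1)*(b + 3)*(b - 5)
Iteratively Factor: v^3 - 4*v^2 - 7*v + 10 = (v - 5)*(v^2 + v - 2) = (v - 5)*(v + 2)*(v - 1)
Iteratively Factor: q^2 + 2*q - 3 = (q - 1)*(q + 3)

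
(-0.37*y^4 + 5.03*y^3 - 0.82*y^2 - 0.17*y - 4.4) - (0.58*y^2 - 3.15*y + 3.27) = -0.37*y^4 + 5.03*y^3 - 1.4*y^2 + 2.98*y - 7.67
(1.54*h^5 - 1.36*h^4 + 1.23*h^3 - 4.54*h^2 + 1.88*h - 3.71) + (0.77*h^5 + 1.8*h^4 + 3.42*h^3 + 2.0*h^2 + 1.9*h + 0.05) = 2.31*h^5 + 0.44*h^4 + 4.65*h^3 - 2.54*h^2 + 3.78*h - 3.66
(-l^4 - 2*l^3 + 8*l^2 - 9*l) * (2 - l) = l^5 - 12*l^3 + 25*l^2 - 18*l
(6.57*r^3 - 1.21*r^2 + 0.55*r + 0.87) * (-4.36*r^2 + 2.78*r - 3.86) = -28.6452*r^5 + 23.5402*r^4 - 31.122*r^3 + 2.4064*r^2 + 0.295599999999999*r - 3.3582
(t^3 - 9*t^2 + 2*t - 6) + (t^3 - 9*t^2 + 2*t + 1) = 2*t^3 - 18*t^2 + 4*t - 5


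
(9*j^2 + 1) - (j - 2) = 9*j^2 - j + 3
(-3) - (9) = -12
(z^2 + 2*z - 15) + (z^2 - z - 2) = 2*z^2 + z - 17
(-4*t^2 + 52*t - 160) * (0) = 0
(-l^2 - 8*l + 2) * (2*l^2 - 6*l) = -2*l^4 - 10*l^3 + 52*l^2 - 12*l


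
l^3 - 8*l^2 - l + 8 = (l - 8)*(l - 1)*(l + 1)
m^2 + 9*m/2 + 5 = (m + 2)*(m + 5/2)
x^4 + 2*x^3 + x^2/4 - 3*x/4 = x*(x - 1/2)*(x + 1)*(x + 3/2)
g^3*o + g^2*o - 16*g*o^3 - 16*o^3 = (g - 4*o)*(g + 4*o)*(g*o + o)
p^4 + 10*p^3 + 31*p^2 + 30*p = p*(p + 2)*(p + 3)*(p + 5)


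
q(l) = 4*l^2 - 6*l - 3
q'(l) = 8*l - 6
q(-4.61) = 109.67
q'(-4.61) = -42.88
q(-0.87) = 5.25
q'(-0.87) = -12.96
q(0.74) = -5.25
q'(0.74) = -0.08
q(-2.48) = 36.48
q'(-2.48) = -25.84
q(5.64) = 90.40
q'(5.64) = 39.12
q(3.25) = 19.75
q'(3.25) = 20.00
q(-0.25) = -1.25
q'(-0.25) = -8.00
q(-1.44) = 13.93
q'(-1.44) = -17.52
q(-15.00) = 987.00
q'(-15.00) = -126.00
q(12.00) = 501.00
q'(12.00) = 90.00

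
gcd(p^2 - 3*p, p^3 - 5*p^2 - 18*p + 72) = p - 3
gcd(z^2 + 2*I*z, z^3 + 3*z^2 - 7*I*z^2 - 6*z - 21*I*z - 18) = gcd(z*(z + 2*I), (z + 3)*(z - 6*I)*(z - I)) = 1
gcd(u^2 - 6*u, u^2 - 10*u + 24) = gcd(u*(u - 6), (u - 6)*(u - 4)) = u - 6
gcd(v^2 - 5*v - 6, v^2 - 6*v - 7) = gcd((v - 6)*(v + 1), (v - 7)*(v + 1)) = v + 1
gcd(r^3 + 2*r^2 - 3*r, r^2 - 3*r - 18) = r + 3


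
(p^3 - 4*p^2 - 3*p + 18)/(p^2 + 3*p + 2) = (p^2 - 6*p + 9)/(p + 1)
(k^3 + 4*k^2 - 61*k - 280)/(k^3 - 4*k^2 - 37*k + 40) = (k + 7)/(k - 1)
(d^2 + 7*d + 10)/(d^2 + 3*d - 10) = (d + 2)/(d - 2)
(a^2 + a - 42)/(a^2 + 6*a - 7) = (a - 6)/(a - 1)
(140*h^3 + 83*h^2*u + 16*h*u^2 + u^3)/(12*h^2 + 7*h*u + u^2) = (35*h^2 + 12*h*u + u^2)/(3*h + u)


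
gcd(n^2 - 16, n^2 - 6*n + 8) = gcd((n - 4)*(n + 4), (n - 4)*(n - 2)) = n - 4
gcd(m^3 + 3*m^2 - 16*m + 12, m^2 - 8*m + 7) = m - 1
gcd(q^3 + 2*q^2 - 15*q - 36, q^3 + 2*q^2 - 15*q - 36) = q^3 + 2*q^2 - 15*q - 36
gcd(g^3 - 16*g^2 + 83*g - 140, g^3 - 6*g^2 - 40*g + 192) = g - 4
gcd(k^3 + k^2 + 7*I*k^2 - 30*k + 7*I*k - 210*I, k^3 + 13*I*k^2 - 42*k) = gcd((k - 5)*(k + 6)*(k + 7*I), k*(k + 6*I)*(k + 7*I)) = k + 7*I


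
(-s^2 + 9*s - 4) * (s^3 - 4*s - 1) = -s^5 + 9*s^4 - 35*s^2 + 7*s + 4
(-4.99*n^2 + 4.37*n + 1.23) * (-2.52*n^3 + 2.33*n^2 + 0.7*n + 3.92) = 12.5748*n^5 - 22.6391*n^4 + 3.5895*n^3 - 13.6359*n^2 + 17.9914*n + 4.8216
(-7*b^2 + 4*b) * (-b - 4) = 7*b^3 + 24*b^2 - 16*b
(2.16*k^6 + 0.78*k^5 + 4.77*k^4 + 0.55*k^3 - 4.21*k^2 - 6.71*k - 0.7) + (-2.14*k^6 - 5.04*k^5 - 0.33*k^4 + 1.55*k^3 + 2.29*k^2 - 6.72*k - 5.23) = 0.02*k^6 - 4.26*k^5 + 4.44*k^4 + 2.1*k^3 - 1.92*k^2 - 13.43*k - 5.93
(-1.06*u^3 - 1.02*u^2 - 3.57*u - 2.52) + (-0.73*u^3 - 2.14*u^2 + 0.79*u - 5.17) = -1.79*u^3 - 3.16*u^2 - 2.78*u - 7.69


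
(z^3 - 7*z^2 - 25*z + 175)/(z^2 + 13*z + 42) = (z^3 - 7*z^2 - 25*z + 175)/(z^2 + 13*z + 42)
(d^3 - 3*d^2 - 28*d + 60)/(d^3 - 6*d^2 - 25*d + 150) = (d - 2)/(d - 5)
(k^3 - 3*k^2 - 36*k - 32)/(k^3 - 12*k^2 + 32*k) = (k^2 + 5*k + 4)/(k*(k - 4))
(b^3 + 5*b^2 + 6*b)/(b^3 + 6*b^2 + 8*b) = (b + 3)/(b + 4)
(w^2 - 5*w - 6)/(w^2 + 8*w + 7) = (w - 6)/(w + 7)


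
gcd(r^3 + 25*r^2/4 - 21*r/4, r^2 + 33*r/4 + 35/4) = r + 7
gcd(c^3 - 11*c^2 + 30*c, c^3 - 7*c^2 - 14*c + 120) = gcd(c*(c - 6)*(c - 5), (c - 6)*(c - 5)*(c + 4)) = c^2 - 11*c + 30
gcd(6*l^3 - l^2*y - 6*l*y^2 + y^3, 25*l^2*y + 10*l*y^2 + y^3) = 1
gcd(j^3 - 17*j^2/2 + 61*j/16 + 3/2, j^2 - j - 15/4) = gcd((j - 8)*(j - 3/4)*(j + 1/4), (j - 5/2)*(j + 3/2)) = 1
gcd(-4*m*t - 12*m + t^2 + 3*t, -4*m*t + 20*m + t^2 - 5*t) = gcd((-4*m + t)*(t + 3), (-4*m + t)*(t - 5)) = -4*m + t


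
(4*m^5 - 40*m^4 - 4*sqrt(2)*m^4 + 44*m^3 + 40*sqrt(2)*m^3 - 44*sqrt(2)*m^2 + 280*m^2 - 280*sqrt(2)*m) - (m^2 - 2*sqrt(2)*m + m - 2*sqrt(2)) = 4*m^5 - 40*m^4 - 4*sqrt(2)*m^4 + 44*m^3 + 40*sqrt(2)*m^3 - 44*sqrt(2)*m^2 + 279*m^2 - 278*sqrt(2)*m - m + 2*sqrt(2)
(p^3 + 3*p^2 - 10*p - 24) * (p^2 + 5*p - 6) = p^5 + 8*p^4 - p^3 - 92*p^2 - 60*p + 144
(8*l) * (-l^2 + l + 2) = -8*l^3 + 8*l^2 + 16*l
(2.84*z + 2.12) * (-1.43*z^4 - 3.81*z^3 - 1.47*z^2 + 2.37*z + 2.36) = -4.0612*z^5 - 13.852*z^4 - 12.252*z^3 + 3.6144*z^2 + 11.7268*z + 5.0032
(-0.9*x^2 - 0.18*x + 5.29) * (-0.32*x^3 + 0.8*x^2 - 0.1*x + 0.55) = 0.288*x^5 - 0.6624*x^4 - 1.7468*x^3 + 3.755*x^2 - 0.628*x + 2.9095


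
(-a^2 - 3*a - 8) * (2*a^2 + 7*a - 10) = -2*a^4 - 13*a^3 - 27*a^2 - 26*a + 80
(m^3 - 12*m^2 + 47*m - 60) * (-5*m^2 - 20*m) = -5*m^5 + 40*m^4 + 5*m^3 - 640*m^2 + 1200*m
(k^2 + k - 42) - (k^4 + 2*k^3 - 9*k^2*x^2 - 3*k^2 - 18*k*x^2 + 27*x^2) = -k^4 - 2*k^3 + 9*k^2*x^2 + 4*k^2 + 18*k*x^2 + k - 27*x^2 - 42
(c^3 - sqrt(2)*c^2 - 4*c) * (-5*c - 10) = -5*c^4 - 10*c^3 + 5*sqrt(2)*c^3 + 10*sqrt(2)*c^2 + 20*c^2 + 40*c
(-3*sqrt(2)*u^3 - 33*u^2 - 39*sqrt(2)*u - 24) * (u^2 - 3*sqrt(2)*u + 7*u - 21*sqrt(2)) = -3*sqrt(2)*u^5 - 21*sqrt(2)*u^4 - 15*u^4 - 105*u^3 + 60*sqrt(2)*u^3 + 210*u^2 + 420*sqrt(2)*u^2 + 72*sqrt(2)*u + 1470*u + 504*sqrt(2)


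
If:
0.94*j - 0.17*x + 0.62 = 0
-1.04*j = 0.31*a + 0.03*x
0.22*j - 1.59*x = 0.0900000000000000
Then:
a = 2.32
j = -0.69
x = -0.15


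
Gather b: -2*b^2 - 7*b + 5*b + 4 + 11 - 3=-2*b^2 - 2*b + 12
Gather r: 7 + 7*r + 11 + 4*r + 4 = 11*r + 22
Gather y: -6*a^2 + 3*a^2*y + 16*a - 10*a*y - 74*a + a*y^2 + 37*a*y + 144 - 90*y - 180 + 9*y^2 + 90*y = -6*a^2 - 58*a + y^2*(a + 9) + y*(3*a^2 + 27*a) - 36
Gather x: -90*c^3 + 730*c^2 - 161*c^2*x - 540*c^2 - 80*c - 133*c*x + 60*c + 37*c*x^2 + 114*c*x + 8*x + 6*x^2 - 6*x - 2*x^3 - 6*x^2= -90*c^3 + 190*c^2 + 37*c*x^2 - 20*c - 2*x^3 + x*(-161*c^2 - 19*c + 2)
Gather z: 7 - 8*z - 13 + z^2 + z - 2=z^2 - 7*z - 8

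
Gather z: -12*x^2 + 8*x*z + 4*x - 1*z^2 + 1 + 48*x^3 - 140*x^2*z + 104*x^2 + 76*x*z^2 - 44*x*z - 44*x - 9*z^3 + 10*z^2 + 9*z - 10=48*x^3 + 92*x^2 - 40*x - 9*z^3 + z^2*(76*x + 9) + z*(-140*x^2 - 36*x + 9) - 9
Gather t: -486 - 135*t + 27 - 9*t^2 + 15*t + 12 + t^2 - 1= -8*t^2 - 120*t - 448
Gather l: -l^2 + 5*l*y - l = -l^2 + l*(5*y - 1)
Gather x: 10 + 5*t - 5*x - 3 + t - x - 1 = 6*t - 6*x + 6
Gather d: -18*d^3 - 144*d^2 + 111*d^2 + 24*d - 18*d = -18*d^3 - 33*d^2 + 6*d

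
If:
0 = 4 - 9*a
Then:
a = 4/9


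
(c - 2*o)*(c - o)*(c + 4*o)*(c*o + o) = c^4*o + c^3*o^2 + c^3*o - 10*c^2*o^3 + c^2*o^2 + 8*c*o^4 - 10*c*o^3 + 8*o^4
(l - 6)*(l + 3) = l^2 - 3*l - 18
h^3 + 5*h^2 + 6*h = h*(h + 2)*(h + 3)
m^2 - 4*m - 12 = (m - 6)*(m + 2)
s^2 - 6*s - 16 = (s - 8)*(s + 2)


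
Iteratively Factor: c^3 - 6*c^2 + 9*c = (c - 3)*(c^2 - 3*c) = c*(c - 3)*(c - 3)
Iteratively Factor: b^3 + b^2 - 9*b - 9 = (b - 3)*(b^2 + 4*b + 3) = (b - 3)*(b + 3)*(b + 1)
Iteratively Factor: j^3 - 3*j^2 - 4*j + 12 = (j + 2)*(j^2 - 5*j + 6) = (j - 2)*(j + 2)*(j - 3)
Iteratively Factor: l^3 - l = (l + 1)*(l^2 - l) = (l - 1)*(l + 1)*(l)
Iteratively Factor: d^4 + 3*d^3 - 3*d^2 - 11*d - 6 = (d + 3)*(d^3 - 3*d - 2) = (d + 1)*(d + 3)*(d^2 - d - 2) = (d - 2)*(d + 1)*(d + 3)*(d + 1)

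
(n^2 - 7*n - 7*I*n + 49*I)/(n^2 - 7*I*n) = (n - 7)/n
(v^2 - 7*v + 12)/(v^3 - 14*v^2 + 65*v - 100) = (v - 3)/(v^2 - 10*v + 25)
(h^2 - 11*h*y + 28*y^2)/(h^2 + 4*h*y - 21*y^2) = (h^2 - 11*h*y + 28*y^2)/(h^2 + 4*h*y - 21*y^2)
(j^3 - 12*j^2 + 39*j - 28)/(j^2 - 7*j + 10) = (j^3 - 12*j^2 + 39*j - 28)/(j^2 - 7*j + 10)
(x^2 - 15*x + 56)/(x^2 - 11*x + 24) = (x - 7)/(x - 3)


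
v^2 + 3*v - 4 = (v - 1)*(v + 4)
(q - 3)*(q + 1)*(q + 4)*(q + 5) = q^4 + 7*q^3 - q^2 - 67*q - 60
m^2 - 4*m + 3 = (m - 3)*(m - 1)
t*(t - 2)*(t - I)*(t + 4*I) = t^4 - 2*t^3 + 3*I*t^3 + 4*t^2 - 6*I*t^2 - 8*t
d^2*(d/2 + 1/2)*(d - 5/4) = d^4/2 - d^3/8 - 5*d^2/8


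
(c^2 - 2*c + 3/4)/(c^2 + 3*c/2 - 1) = (c - 3/2)/(c + 2)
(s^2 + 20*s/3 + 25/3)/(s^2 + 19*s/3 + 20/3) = (3*s + 5)/(3*s + 4)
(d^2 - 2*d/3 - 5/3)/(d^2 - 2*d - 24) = (-3*d^2 + 2*d + 5)/(3*(-d^2 + 2*d + 24))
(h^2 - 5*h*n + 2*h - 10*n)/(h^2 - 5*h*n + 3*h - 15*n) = (h + 2)/(h + 3)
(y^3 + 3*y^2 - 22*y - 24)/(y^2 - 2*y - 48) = (y^2 - 3*y - 4)/(y - 8)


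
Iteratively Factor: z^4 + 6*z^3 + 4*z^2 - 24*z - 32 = (z - 2)*(z^3 + 8*z^2 + 20*z + 16) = (z - 2)*(z + 2)*(z^2 + 6*z + 8) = (z - 2)*(z + 2)*(z + 4)*(z + 2)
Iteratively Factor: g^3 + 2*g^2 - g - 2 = (g + 2)*(g^2 - 1) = (g - 1)*(g + 2)*(g + 1)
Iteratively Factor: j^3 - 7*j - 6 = (j + 1)*(j^2 - j - 6) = (j - 3)*(j + 1)*(j + 2)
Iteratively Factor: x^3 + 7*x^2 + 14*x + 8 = (x + 2)*(x^2 + 5*x + 4) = (x + 2)*(x + 4)*(x + 1)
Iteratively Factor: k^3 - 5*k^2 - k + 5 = (k - 5)*(k^2 - 1) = (k - 5)*(k - 1)*(k + 1)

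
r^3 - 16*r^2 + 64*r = r*(r - 8)^2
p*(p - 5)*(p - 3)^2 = p^4 - 11*p^3 + 39*p^2 - 45*p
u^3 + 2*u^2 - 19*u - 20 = (u - 4)*(u + 1)*(u + 5)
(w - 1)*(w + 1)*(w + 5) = w^3 + 5*w^2 - w - 5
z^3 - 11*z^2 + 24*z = z*(z - 8)*(z - 3)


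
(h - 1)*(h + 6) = h^2 + 5*h - 6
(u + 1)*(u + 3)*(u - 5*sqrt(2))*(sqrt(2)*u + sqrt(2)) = sqrt(2)*u^4 - 10*u^3 + 5*sqrt(2)*u^3 - 50*u^2 + 7*sqrt(2)*u^2 - 70*u + 3*sqrt(2)*u - 30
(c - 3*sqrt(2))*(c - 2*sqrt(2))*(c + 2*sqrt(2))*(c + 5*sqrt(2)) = c^4 + 2*sqrt(2)*c^3 - 38*c^2 - 16*sqrt(2)*c + 240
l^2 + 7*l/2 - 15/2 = (l - 3/2)*(l + 5)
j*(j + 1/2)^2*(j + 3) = j^4 + 4*j^3 + 13*j^2/4 + 3*j/4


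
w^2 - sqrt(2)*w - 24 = (w - 4*sqrt(2))*(w + 3*sqrt(2))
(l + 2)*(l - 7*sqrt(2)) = l^2 - 7*sqrt(2)*l + 2*l - 14*sqrt(2)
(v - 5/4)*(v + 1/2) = v^2 - 3*v/4 - 5/8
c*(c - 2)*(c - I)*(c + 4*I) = c^4 - 2*c^3 + 3*I*c^3 + 4*c^2 - 6*I*c^2 - 8*c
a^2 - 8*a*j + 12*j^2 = (a - 6*j)*(a - 2*j)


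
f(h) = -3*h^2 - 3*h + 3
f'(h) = -6*h - 3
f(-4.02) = -33.42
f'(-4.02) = 21.12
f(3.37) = -41.18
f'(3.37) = -23.22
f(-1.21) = 2.24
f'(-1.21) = 4.26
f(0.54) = 0.51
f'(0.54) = -6.24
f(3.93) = -55.12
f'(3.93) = -26.58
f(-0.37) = 3.70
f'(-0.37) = -0.78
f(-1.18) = 2.36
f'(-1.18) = 4.08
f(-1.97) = -2.73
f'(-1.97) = 8.82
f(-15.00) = -627.00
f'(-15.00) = 87.00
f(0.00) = 3.00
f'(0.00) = -3.00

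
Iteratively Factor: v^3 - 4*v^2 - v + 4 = (v + 1)*(v^2 - 5*v + 4) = (v - 4)*(v + 1)*(v - 1)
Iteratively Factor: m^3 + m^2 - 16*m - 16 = (m + 1)*(m^2 - 16) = (m + 1)*(m + 4)*(m - 4)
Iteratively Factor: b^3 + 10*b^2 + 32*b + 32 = (b + 4)*(b^2 + 6*b + 8) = (b + 4)^2*(b + 2)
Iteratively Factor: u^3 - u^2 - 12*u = (u)*(u^2 - u - 12) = u*(u + 3)*(u - 4)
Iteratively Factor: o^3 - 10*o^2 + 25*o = (o)*(o^2 - 10*o + 25) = o*(o - 5)*(o - 5)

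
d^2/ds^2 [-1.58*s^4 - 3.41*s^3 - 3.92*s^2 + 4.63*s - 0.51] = -18.96*s^2 - 20.46*s - 7.84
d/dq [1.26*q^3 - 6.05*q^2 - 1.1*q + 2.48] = 3.78*q^2 - 12.1*q - 1.1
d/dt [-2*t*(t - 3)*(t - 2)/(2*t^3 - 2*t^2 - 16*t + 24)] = 2*(-2*t^2 + 6*t - 9)/(t^4 + 2*t^3 - 11*t^2 - 12*t + 36)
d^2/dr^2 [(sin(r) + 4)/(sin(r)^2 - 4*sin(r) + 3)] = (-sin(r)^4 - 21*sin(r)^3 + 47*sin(r)^2 + 43*sin(r) - 128)/((sin(r) - 3)^3*(sin(r) - 1)^2)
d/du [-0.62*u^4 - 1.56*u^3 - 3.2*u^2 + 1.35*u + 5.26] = -2.48*u^3 - 4.68*u^2 - 6.4*u + 1.35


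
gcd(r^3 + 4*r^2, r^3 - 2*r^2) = r^2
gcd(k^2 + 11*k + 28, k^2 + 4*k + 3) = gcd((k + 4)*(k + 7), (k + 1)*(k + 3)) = 1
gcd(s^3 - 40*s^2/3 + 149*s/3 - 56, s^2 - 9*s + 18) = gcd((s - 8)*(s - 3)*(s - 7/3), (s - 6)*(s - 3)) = s - 3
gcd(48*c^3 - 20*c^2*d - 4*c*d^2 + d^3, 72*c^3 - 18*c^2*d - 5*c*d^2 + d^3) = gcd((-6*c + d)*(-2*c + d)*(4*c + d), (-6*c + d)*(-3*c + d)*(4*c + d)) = 24*c^2 + 2*c*d - d^2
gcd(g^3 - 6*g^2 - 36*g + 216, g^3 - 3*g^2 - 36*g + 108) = g^2 - 36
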